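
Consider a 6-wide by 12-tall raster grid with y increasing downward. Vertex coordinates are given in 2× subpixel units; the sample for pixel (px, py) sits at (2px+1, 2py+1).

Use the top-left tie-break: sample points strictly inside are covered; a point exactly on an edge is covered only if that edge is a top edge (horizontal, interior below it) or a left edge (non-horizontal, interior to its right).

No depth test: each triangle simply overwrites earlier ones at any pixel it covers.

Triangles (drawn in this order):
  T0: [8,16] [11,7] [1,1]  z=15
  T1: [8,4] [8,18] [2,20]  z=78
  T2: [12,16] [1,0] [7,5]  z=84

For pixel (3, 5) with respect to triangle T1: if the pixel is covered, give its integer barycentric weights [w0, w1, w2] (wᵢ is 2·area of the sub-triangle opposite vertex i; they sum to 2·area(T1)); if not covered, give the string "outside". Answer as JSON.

T0:
  2·area = 108  (B↔C swapped to make it positive)
  edge (8, 16)→(1, 1): d=(-7,-15) top-left  bias=+0
  edge (1, 1)→(11, 7): d=(10,6) right/bottom  bias=-1
  edge (11, 7)→(8, 16): d=(-3,9) right/bottom  bias=-1
    (0,0)@(1, 1): e=[0,0,108] → ·  [on edge]
    (1,1)@(3, 3): e=[16,8,84] → #
    (2,1)@(5, 3): e=[46,-4,66] → ·
    (1,2)@(3, 5): e=[2,28,78] → #
    (2,2)@(5, 5): e=[32,16,60] → #
    (3,2)@(7, 5): e=[62,4,42] → #
    (4,2)@(9, 5): e=[92,-8,24] → ·
    (1,3)@(3, 7): e=[-12,48,72] → ·
    (2,3)@(5, 7): e=[18,36,54] → #
    (4,3)@(9, 7): e=[78,12,18] → #
    (5,3)@(11, 7): e=[108,0,0] → ·  [on edge]
    (2,4)@(5, 9): e=[4,56,48] → #
    (4,6)@(9, 13): e=[36,72,0] → ·  [on edge]
    (3,9)@(7, 19): e=[-36,144,0] → ·  [on edge]
  covered (13 px):
    · · · · · ·
    · # · · · ·
    · # # # · ·
    · · # # # ·
    · · # # # ·
    · · · # # ·
    · · · # · ·
    · · · · · ·
    · · · · · ·
    · · · · · ·
    · · · · · ·
    · · · · · ·
T1:
  2·area = 84
  edge (8, 4)→(8, 18): d=(0,14) right/bottom  bias=-1
  edge (8, 18)→(2, 20): d=(-6,2) right/bottom  bias=-1
  edge (2, 20)→(8, 4): d=(6,-16) top-left  bias=+0
    (3,3)@(7, 7): e=[14,68,2] → #
    (4,3)@(9, 7): e=[-14,64,34] → ·
    (3,4)@(7, 9): e=[14,56,14] → #
    (4,4)@(9, 9): e=[-14,52,46] → ·
    (3,5)@(7, 11): e=[14,44,26] → #
    (4,5)@(9, 11): e=[-14,40,58] → ·
    (2,6)@(5, 13): e=[42,36,6] → #
    (4,6)@(9, 13): e=[-14,28,70] → ·
    (2,7)@(5, 15): e=[42,24,18] → #
    (4,7)@(9, 15): e=[-14,16,82] → ·
    (2,8)@(5, 17): e=[42,12,30] → #
    (4,8)@(9, 17): e=[-14,4,94] → ·
    (5,8)@(11, 17): e=[-42,0,126] → ·  [on edge]
    (2,9)@(5, 19): e=[42,0,42] → ·  [on edge]
  covered (10 px):
    · · · · · ·
    · · · · · ·
    · · · · · ·
    · · · # · ·
    · · · # · ·
    · · · # · ·
    · · # # · ·
    · · # # · ·
    · · # # · ·
    · # · · · ·
    · · · · · ·
    · · · · · ·
T2:
  2·area = 41
  edge (12, 16)→(1, 0): d=(-11,-16) top-left  bias=+0
  edge (1, 0)→(7, 5): d=(6,5) right/bottom  bias=-1
  edge (7, 5)→(12, 16): d=(5,11) right/bottom  bias=-1
    (2,2)@(5, 5): e=[9,10,22] → #
    (3,2)@(7, 5): e=[41,0,0] → ·  [on edge]
    (2,3)@(5, 7): e=[-13,22,32] → ·
    (3,3)@(7, 7): e=[19,12,10] → #
    (4,3)@(9, 7): e=[51,2,-12] → ·
    (3,4)@(7, 9): e=[-3,24,20] → ·
    (4,5)@(9, 11): e=[7,26,8] → #
    (5,5)@(11, 11): e=[39,16,-14] → ·
    (4,6)@(9, 13): e=[-15,38,18] → ·
  covered (3 px):
    · · · · · ·
    · · · · · ·
    · · # · · ·
    · · · # · ·
    · · · · · ·
    · · · · # ·
    · · · · · ·
    · · · · · ·
    · · · · · ·
    · · · · · ·
    · · · · · ·
    · · · · · ·

Result: [44,26,14]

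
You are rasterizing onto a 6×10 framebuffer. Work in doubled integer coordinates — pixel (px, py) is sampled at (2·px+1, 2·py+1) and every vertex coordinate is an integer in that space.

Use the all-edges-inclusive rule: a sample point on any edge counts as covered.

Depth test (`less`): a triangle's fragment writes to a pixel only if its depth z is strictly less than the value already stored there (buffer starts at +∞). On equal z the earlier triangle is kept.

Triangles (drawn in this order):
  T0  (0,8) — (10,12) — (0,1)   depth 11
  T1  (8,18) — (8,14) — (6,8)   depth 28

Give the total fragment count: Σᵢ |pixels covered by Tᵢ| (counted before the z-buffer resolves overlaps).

T0:
  2·area = 70  (B↔C swapped to make it positive)
  edge (0, 8)→(0, 1): d=(0,-7) inclusive
  edge (0, 1)→(10, 12): d=(10,11) inclusive
  edge (10, 12)→(0, 8): d=(-10,-4) inclusive
    (0,1)@(1, 3): e=[7,9,54] → #
    (1,1)@(3, 3): e=[21,-13,62] → ·
    (0,2)@(1, 5): e=[7,29,34] → #
    (1,2)@(3, 5): e=[21,7,42] → #
    (2,2)@(5, 5): e=[35,-15,50] → ·
    (0,3)@(1, 7): e=[7,49,14] → #
    (2,3)@(5, 7): e=[35,5,30] → #
    (3,3)@(7, 7): e=[49,-17,38] → ·
    (0,4)@(1, 9): e=[7,69,-6] → ·
    (1,4)@(3, 9): e=[21,47,2] → #
    (3,4)@(7, 9): e=[49,3,18] → #
    (4,4)@(9, 9): e=[63,-19,26] → ·
  covered (10 px):
    · · · · · ·
    # · · · · ·
    # # · · · ·
    # # # · · ·
    · # # # · ·
    · · · · # ·
    · · · · · ·
    · · · · · ·
    · · · · · ·
    · · · · · ·
T1:
  2·area = 8  (B↔C swapped to make it positive)
  edge (8, 18)→(6, 8): d=(-2,-10) inclusive
  edge (6, 8)→(8, 14): d=(2,6) inclusive
  edge (8, 14)→(8, 18): d=(0,4) inclusive
    (2,1)@(5, 3): e=[0,-4,12] → ·  [on edge]
    (2,2)@(5, 5): e=[-4,0,12] → ·  [on edge]
    (3,5)@(7, 11): e=[4,0,4] → #  [on edge]
    (4,5)@(9, 11): e=[24,-12,-4] → ·
    (3,6)@(7, 13): e=[0,4,4] → #  [on edge]
    (4,6)@(9, 13): e=[20,-8,-4] → ·
    (3,7)@(7, 15): e=[-4,8,4] → ·
    (4,8)@(9, 17): e=[12,0,-4] → ·  [on edge]
  covered (2 px):
    · · · · · ·
    · · · · · ·
    · · · · · ·
    · · · · · ·
    · · · · · ·
    · · · # · ·
    · · · # · ·
    · · · · · ·
    · · · · · ·
    · · · · · ·

Answer: 12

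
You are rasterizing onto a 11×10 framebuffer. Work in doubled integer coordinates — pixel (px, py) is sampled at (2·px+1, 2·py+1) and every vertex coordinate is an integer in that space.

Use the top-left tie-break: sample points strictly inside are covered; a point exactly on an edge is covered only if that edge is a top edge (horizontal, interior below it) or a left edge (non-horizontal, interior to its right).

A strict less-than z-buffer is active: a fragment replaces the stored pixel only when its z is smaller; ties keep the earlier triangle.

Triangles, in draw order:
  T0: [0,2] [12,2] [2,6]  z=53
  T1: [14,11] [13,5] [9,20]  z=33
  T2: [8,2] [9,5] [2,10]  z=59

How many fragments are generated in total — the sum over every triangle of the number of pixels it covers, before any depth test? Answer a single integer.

T0:
  2·area = 48
  edge (0, 2)→(12, 2): d=(12,0) top-left  bias=+0
  edge (12, 2)→(2, 6): d=(-10,4) right/bottom  bias=-1
  edge (2, 6)→(0, 2): d=(-2,-4) top-left  bias=+0
    (0,1)@(1, 3): e=[12,34,2] → X
    (1,1)@(3, 3): e=[12,26,10] → X
    (2,1)@(5, 3): e=[12,18,18] → X
    (3,1)@(7, 3): e=[12,10,26] → X
    (4,1)@(9, 3): e=[12,2,34] → X
    (5,1)@(11, 3): e=[12,-6,42] → .
    (0,2)@(1, 5): e=[36,14,-2] → .
    (1,2)@(3, 5): e=[36,6,6] → X
    (2,2)@(5, 5): e=[36,-2,14] → .
    (3,2)@(7, 5): e=[36,-10,22] → .
    (4,2)@(9, 5): e=[36,-18,30] → .
    (1,3)@(3, 7): e=[60,-14,2] → .
  covered (6 px):
    . . . . . . . . . . .
    X X X X X . . . . . .
    . X . . . . . . . . .
    . . . . . . . . . . .
    . . . . . . . . . . .
    . . . . . . . . . . .
    . . . . . . . . . . .
    . . . . . . . . . . .
    . . . . . . . . . . .
    . . . . . . . . . . .
T1:
  2·area = 39  (B↔C swapped to make it positive)
  edge (14, 11)→(9, 20): d=(-5,9) right/bottom  bias=-1
  edge (9, 20)→(13, 5): d=(4,-15) top-left  bias=+0
  edge (13, 5)→(14, 11): d=(1,6) right/bottom  bias=-1
    (6,2)@(13, 5): e=[39,0,0] → .  [on edge]
    (6,3)@(13, 7): e=[29,8,2] → X
    (7,3)@(15, 7): e=[11,38,-10] → .
    (6,4)@(13, 9): e=[19,16,4] → X
    (7,4)@(15, 9): e=[1,46,-8] → .
    (6,5)@(13, 11): e=[9,24,6] → X
    (7,5)@(15, 11): e=[-9,54,-6] → .
    (5,6)@(11, 13): e=[17,2,20] → X
    (6,6)@(13, 13): e=[-1,32,8] → .
    (5,7)@(11, 15): e=[7,10,22] → X
    (6,7)@(13, 15): e=[-11,40,10] → .
    (5,8)@(11, 17): e=[-3,18,24] → .
    (7,8)@(15, 17): e=[-39,78,0] → .  [on edge]
  covered (5 px):
    . . . . . . . . . . .
    . . . . . . . . . . .
    . . . . . . . . . . .
    . . . . . . X . . . .
    . . . . . . X . . . .
    . . . . . . X . . . .
    . . . . . X . . . . .
    . . . . . X . . . . .
    . . . . . . . . . . .
    . . . . . . . . . . .
T2:
  2·area = 26
  edge (8, 2)→(9, 5): d=(1,3) right/bottom  bias=-1
  edge (9, 5)→(2, 10): d=(-7,5) right/bottom  bias=-1
  edge (2, 10)→(8, 2): d=(6,-8) top-left  bias=+0
    (3,2)@(7, 5): e=[6,10,10] → X
    (4,2)@(9, 5): e=[0,0,26] → .  [on edge]
    (2,3)@(5, 7): e=[14,6,6] → X
    (3,3)@(7, 7): e=[8,-4,22] → .
    (1,4)@(3, 9): e=[22,2,2] → X
    (2,4)@(5, 9): e=[16,-8,18] → .
    (1,5)@(3, 11): e=[24,-12,14] → .
    (5,5)@(11, 11): e=[0,-52,78] → .  [on edge]
    (6,8)@(13, 17): e=[0,-104,130] → .  [on edge]
  covered (3 px):
    . . . . . . . . . . .
    . . . . . . . . . . .
    . . . X . . . . . . .
    . . X . . . . . . . .
    . X . . . . . . . . .
    . . . . . . . . . . .
    . . . . . . . . . . .
    . . . . . . . . . . .
    . . . . . . . . . . .
    . . . . . . . . . . .

Final: 14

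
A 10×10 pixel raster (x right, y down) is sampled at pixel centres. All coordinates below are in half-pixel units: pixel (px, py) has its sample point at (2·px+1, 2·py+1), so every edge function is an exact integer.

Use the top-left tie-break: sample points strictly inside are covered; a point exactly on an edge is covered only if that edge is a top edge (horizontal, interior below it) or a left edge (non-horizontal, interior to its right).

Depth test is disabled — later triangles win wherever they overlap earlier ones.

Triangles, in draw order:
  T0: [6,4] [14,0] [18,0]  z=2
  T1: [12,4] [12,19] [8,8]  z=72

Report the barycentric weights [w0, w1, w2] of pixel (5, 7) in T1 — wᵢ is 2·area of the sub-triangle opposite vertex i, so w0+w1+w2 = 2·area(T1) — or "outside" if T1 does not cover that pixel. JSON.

T0:
  2·area = 16
  edge (6, 4)→(14, 0): d=(8,-4) top-left  bias=+0
  edge (14, 0)→(18, 0): d=(4,0) top-left  bias=+0
  edge (18, 0)→(6, 4): d=(-12,4) right/bottom  bias=-1
    (6,0)@(13, 1): e=[4,4,8] → X
    (7,0)@(15, 1): e=[12,4,0] → .  [on edge]
    (4,1)@(9, 3): e=[4,12,0] → .  [on edge]
    (6,1)@(13, 3): e=[20,12,-16] → .
    (1,2)@(3, 5): e=[-4,20,0] → .  [on edge]
  covered (1 px):
    . . . . . . X . . .
    . . . . . . . . . .
    . . . . . . . . . .
    . . . . . . . . . .
    . . . . . . . . . .
    . . . . . . . . . .
    . . . . . . . . . .
    . . . . . . . . . .
    . . . . . . . . . .
    . . . . . . . . . .
T1:
  2·area = 60
  edge (12, 4)→(12, 19): d=(0,15) right/bottom  bias=-1
  edge (12, 19)→(8, 8): d=(-4,-11) top-left  bias=+0
  edge (8, 8)→(12, 4): d=(4,-4) top-left  bias=+0
    (7,0)@(15, 1): e=[-45,105,0] → .  [on edge]
    (6,1)@(13, 3): e=[-15,75,0] → .  [on edge]
    (5,2)@(11, 5): e=[15,45,0] → X  [on edge]
    (6,2)@(13, 5): e=[-15,67,8] → .
    (4,3)@(9, 7): e=[45,15,0] → X  [on edge]
    (6,3)@(13, 7): e=[-15,59,16] → .
    (3,4)@(7, 9): e=[75,-15,0] → .  [on edge]
    (4,4)@(9, 9): e=[45,7,8] → X
    (6,4)@(13, 9): e=[-15,51,24] → .
    (2,5)@(5, 11): e=[105,-45,0] → .  [on edge]
    (4,5)@(9, 11): e=[45,-1,16] → .
    (5,5)@(11, 11): e=[15,21,24] → X
    (1,6)@(3, 13): e=[135,-75,0] → .  [on edge]
    (0,7)@(1, 15): e=[165,-105,0] → .  [on edge]
  covered (8 px):
    . . . . . . . . . .
    . . . . . . . . . .
    . . . . . X . . . .
    . . . . X X . . . .
    . . . . X X . . . .
    . . . . . X . . . .
    . . . . . X . . . .
    . . . . . X . . . .
    . . . . . . . . . .
    . . . . . . . . . .

Result: [5,40,15]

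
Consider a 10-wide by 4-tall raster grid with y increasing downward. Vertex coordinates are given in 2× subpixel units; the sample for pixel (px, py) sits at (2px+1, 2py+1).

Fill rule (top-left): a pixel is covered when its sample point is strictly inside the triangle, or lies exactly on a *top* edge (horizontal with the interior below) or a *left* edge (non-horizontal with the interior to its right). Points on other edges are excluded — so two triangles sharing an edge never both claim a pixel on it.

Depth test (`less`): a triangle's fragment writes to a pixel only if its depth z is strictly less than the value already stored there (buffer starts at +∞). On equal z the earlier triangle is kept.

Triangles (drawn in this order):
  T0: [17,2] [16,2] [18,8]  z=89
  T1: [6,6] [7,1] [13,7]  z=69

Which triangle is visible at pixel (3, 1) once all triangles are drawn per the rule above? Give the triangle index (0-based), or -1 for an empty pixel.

T0:
  2·area = 6  (B↔C swapped to make it positive)
  edge (17, 2)→(18, 8): d=(1,6) right/bottom  bias=-1
  edge (18, 8)→(16, 2): d=(-2,-6) top-left  bias=+0
  edge (16, 2)→(17, 2): d=(1,0) top-left  bias=+0
    (8,1)@(17, 3): e=[1,4,1] → #
    (9,1)@(19, 3): e=[-11,16,1] → ·
    (8,2)@(17, 5): e=[3,0,3] → #  [on edge]
    (9,2)@(19, 5): e=[-9,12,3] → ·
    (8,3)@(17, 7): e=[5,-4,5] → ·
  covered (2 px):
    · · · · · · · · · ·
    · · · · · · · · # ·
    · · · · · · · · # ·
    · · · · · · · · · ·
T1:
  2·area = 36
  edge (6, 6)→(7, 1): d=(1,-5) top-left  bias=+0
  edge (7, 1)→(13, 7): d=(6,6) right/bottom  bias=-1
  edge (13, 7)→(6, 6): d=(-7,-1) top-left  bias=+0
    (3,0)@(7, 1): e=[0,0,36] → ·  [on edge]
    (3,1)@(7, 3): e=[2,12,22] → #
    (4,1)@(9, 3): e=[12,0,24] → ·  [on edge]
    (3,2)@(7, 5): e=[4,24,8] → #
    (4,2)@(9, 5): e=[14,12,10] → #
    (5,2)@(11, 5): e=[24,0,12] → ·  [on edge]
    (3,3)@(7, 7): e=[6,36,-6] → ·
    (4,3)@(9, 7): e=[16,24,-4] → ·
    (6,3)@(13, 7): e=[36,0,0] → ·  [on edge]
  covered (3 px):
    · · · · · · · · · ·
    · · · # · · · · · ·
    · · · # # · · · · ·
    · · · · · · · · · ·

Z-buffer (winner per pixel, '.' = empty):
  . . . . . . . . . .
  . . . 1 . . . . 0 .
  . . . 1 1 . . . 0 .
  . . . . . . . . . .

Answer: 1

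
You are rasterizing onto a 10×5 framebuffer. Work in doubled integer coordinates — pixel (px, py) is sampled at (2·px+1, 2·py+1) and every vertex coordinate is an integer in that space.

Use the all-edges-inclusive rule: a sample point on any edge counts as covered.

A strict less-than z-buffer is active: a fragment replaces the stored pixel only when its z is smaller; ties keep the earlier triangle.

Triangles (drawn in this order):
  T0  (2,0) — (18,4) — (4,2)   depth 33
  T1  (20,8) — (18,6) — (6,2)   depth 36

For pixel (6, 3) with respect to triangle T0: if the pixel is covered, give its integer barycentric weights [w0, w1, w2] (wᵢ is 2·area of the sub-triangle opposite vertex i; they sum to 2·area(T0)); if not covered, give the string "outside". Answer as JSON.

T0:
  2·area = 24
  edge (2, 0)→(18, 4): d=(16,4) inclusive
  edge (18, 4)→(4, 2): d=(-14,-2) inclusive
  edge (4, 2)→(2, 0): d=(-2,-2) inclusive
    (1,0)@(3, 1): e=[12,12,0] → #  [on edge]
    (2,0)@(5, 1): e=[4,16,4] → #
    (3,0)@(7, 1): e=[-4,20,8] → ·
    (1,1)@(3, 3): e=[44,-16,-4] → ·
    (2,1)@(5, 3): e=[36,-12,0] → ·  [on edge]
    (5,1)@(11, 3): e=[12,0,12] → #  [on edge]
    (6,1)@(13, 3): e=[4,4,16] → #
    (7,1)@(15, 3): e=[-4,8,20] → ·
    (3,2)@(7, 5): e=[60,-36,0] → ·  [on edge]
    (5,2)@(11, 5): e=[44,-28,8] → ·
    (6,2)@(13, 5): e=[36,-24,12] → ·
    (4,3)@(9, 7): e=[84,-60,0] → ·  [on edge]
    (5,4)@(11, 9): e=[108,-84,0] → ·  [on edge]
  covered (4 px):
    · # # · · · · · · ·
    · · · · · # # · · ·
    · · · · · · · · · ·
    · · · · · · · · · ·
    · · · · · · · · · ·
T1:
  2·area = 16  (B↔C swapped to make it positive)
  edge (20, 8)→(6, 2): d=(-14,-6) inclusive
  edge (6, 2)→(18, 6): d=(12,4) inclusive
  edge (18, 6)→(20, 8): d=(2,2) inclusive
    (1,0)@(3, 1): e=[-4,0,20] → ·  [on edge]
    (6,0)@(13, 1): e=[56,-40,0] → ·  [on edge]
    (4,1)@(9, 3): e=[4,0,12] → #  [on edge]
    (5,1)@(11, 3): e=[16,-8,8] → ·
    (7,1)@(15, 3): e=[40,-24,0] → ·  [on edge]
    (4,2)@(9, 5): e=[-24,24,16] → ·
    (6,2)@(13, 5): e=[0,8,8] → #  [on edge]
    (7,2)@(15, 5): e=[12,0,4] → #  [on edge]
    (8,2)@(17, 5): e=[24,-8,0] → ·  [on edge]
    (6,3)@(13, 7): e=[-28,32,12] → ·
    (7,3)@(15, 7): e=[-16,24,8] → ·
    (9,3)@(19, 7): e=[8,8,0] → #  [on edge]
  covered (4 px):
    · · · · · · · · · ·
    · · · · # · · · · ·
    · · · · · · # # · ·
    · · · · · · · · · #
    · · · · · · · · · ·

Final: "outside"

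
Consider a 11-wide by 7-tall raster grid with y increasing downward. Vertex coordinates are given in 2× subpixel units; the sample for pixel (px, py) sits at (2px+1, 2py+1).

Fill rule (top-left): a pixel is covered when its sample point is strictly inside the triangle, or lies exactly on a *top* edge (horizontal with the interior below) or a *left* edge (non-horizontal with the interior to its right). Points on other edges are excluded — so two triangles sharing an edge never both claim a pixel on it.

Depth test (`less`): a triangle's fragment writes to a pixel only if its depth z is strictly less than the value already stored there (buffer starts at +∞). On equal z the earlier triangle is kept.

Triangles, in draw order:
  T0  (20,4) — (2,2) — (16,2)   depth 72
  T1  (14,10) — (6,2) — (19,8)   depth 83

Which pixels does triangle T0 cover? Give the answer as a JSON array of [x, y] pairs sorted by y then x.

T0:
  2·area = 28
  edge (20, 4)→(2, 2): d=(-18,-2) top-left  bias=+0
  edge (2, 2)→(16, 2): d=(14,0) top-left  bias=+0
  edge (16, 2)→(20, 4): d=(4,2) right/bottom  bias=-1
    (5,1)@(11, 3): e=[0,14,14] → █  [on edge]
    (6,1)@(13, 3): e=[4,14,10] → █
    (7,1)@(15, 3): e=[8,14,6] → █
    (8,1)@(17, 3): e=[12,14,2] → █
    (9,1)@(19, 3): e=[16,14,-2] → ·
    (5,2)@(11, 5): e=[-36,42,22] → ·
    (6,2)@(13, 5): e=[-32,42,18] → ·
    (7,2)@(15, 5): e=[-28,42,14] → ·
    (8,2)@(17, 5): e=[-24,42,10] → ·
  covered (4 px):
    · · · · · · · · · · ·
    · · · · · █ █ █ █ · ·
    · · · · · · · · · · ·
    · · · · · · · · · · ·
    · · · · · · · · · · ·
    · · · · · · · · · · ·
    · · · · · · · · · · ·
T1:
  2·area = 56
  edge (14, 10)→(6, 2): d=(-8,-8) top-left  bias=+0
  edge (6, 2)→(19, 8): d=(13,6) right/bottom  bias=-1
  edge (19, 8)→(14, 10): d=(-5,2) right/bottom  bias=-1
    (2,0)@(5, 1): e=[0,-7,63] → ·  [on edge]
    (3,1)@(7, 3): e=[0,7,49] → █  [on edge]
    (4,1)@(9, 3): e=[16,-5,45] → ·
    (3,2)@(7, 5): e=[-16,33,39] → ·
    (4,2)@(9, 5): e=[0,21,35] → █  [on edge]
    (5,2)@(11, 5): e=[16,9,31] → █
    (6,2)@(13, 5): e=[32,-3,27] → ·
    (4,3)@(9, 7): e=[-16,47,25] → ·
    (5,3)@(11, 7): e=[0,35,21] → █  [on edge]
    (6,3)@(13, 7): e=[16,23,17] → █
    (7,3)@(15, 7): e=[32,11,13] → █
    (8,3)@(17, 7): e=[48,-1,9] → ·
    (6,4)@(13, 9): e=[0,49,7] → █  [on edge]
    (7,5)@(15, 11): e=[0,63,-7] → ·  [on edge]
    (8,6)@(17, 13): e=[0,77,-21] → ·  [on edge]
  covered (8 px):
    · · · · · · · · · · ·
    · · · █ · · · · · · ·
    · · · · █ █ · · · · ·
    · · · · · █ █ █ · · ·
    · · · · · · █ █ · · ·
    · · · · · · · · · · ·
    · · · · · · · · · · ·

Answer: [[5,1],[6,1],[7,1],[8,1]]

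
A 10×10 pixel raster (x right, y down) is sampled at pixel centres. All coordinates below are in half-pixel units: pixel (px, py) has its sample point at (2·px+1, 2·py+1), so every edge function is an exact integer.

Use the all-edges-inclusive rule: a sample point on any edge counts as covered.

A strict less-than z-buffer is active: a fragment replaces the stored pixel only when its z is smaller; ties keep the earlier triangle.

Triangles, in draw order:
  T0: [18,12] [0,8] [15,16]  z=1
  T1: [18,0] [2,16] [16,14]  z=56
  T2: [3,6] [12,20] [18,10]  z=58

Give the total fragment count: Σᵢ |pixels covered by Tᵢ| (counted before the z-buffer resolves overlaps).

T0:
  2·area = 84  (B↔C swapped to make it positive)
  edge (18, 12)→(15, 16): d=(-3,4) inclusive
  edge (15, 16)→(0, 8): d=(-15,-8) inclusive
  edge (0, 8)→(18, 12): d=(18,4) inclusive
    (1,4)@(3, 9): e=[69,9,6] → #
    (2,4)@(5, 9): e=[61,25,-2] → ·
    (1,5)@(3, 11): e=[63,-21,42] → ·
    (3,5)@(7, 11): e=[47,11,26] → #
    (4,5)@(9, 11): e=[39,27,18] → #
    (5,5)@(11, 11): e=[31,43,10] → #
    (6,5)@(13, 11): e=[23,59,2] → #
    (7,5)@(15, 11): e=[15,75,-6] → ·
    (3,6)@(7, 13): e=[41,-19,62] → ·
    (4,6)@(9, 13): e=[33,-3,54] → ·
    (5,6)@(11, 13): e=[25,13,46] → #
    (7,6)@(15, 13): e=[9,45,30] → #
  covered (10 px):
    · · · · · · · · · ·
    · · · · · · · · · ·
    · · · · · · · · · ·
    · · · · · · · · · ·
    · # · · · · · · · ·
    · · · # # # # · · ·
    · · · · · # # # # ·
    · · · · · · · # · ·
    · · · · · · · · · ·
    · · · · · · · · · ·
T1:
  2·area = 192  (B↔C swapped to make it positive)
  edge (18, 0)→(16, 14): d=(-2,14) inclusive
  edge (16, 14)→(2, 16): d=(-14,2) inclusive
  edge (2, 16)→(18, 0): d=(16,-16) inclusive
    (8,0)@(17, 1): e=[12,180,0] → #  [on edge]
    (9,0)@(19, 1): e=[-16,176,32] → ·
    (7,1)@(15, 3): e=[36,156,0] → #  [on edge]
    (9,1)@(19, 3): e=[-20,148,64] → ·
    (6,2)@(13, 5): e=[60,132,0] → #  [on edge]
    (9,2)@(19, 5): e=[-24,120,96] → ·
    (5,3)@(11, 7): e=[84,108,0] → #  [on edge]
    (8,3)@(17, 7): e=[0,96,96] → #  [on edge]
    (9,3)@(19, 7): e=[-28,92,128] → ·
    (4,4)@(9, 9): e=[108,84,0] → #  [on edge]
    (8,4)@(17, 9): e=[-4,68,128] → ·
    (3,5)@(7, 11): e=[132,60,0] → #  [on edge]
    (2,6)@(5, 13): e=[156,36,0] → #  [on edge]
    (1,7)@(3, 15): e=[180,12,0] → #  [on edge]
    (4,7)@(9, 15): e=[96,0,96] → #  [on edge]
    (0,8)@(1, 17): e=[204,-12,0] → ·  [on edge]
  covered (29 px):
    · · · · · · · · # ·
    · · · · · · · # # ·
    · · · · · · # # # ·
    · · · · · # # # # ·
    · · · · # # # # · ·
    · · · # # # # # · ·
    · · # # # # # # · ·
    · # # # # · · · · ·
    · · · · · · · · · ·
    · · · · · · · · · ·
T2:
  2·area = 174  (B↔C swapped to make it positive)
  edge (3, 6)→(18, 10): d=(15,4) inclusive
  edge (18, 10)→(12, 20): d=(-6,10) inclusive
  edge (12, 20)→(3, 6): d=(-9,-14) inclusive
    (2,3)@(5, 7): e=[7,148,19] → #
    (3,3)@(7, 7): e=[-1,128,47] → ·
    (2,4)@(5, 9): e=[37,136,1] → #
    (3,4)@(7, 9): e=[29,116,29] → #
    (4,4)@(9, 9): e=[21,96,57] → #
    (5,4)@(11, 9): e=[13,76,85] → #
    (6,4)@(13, 9): e=[5,56,113] → #
    (7,4)@(15, 9): e=[-3,36,141] → ·
    (2,5)@(5, 11): e=[67,124,-17] → ·
    (3,5)@(7, 11): e=[59,104,11] → #
    (7,5)@(15, 11): e=[27,24,123] → #
    (8,5)@(17, 11): e=[19,4,151] → #
    (7,7)@(15, 15): e=[87,0,87] → #  [on edge]
  covered (22 px):
    · · · · · · · · · ·
    · · · · · · · · · ·
    · · · · · · · · · ·
    · · # · · · · · · ·
    · · # # # # # · · ·
    · · · # # # # # # ·
    · · · · # # # # · ·
    · · · · # # # # · ·
    · · · · · # # · · ·
    · · · · · · · · · ·

Final: 61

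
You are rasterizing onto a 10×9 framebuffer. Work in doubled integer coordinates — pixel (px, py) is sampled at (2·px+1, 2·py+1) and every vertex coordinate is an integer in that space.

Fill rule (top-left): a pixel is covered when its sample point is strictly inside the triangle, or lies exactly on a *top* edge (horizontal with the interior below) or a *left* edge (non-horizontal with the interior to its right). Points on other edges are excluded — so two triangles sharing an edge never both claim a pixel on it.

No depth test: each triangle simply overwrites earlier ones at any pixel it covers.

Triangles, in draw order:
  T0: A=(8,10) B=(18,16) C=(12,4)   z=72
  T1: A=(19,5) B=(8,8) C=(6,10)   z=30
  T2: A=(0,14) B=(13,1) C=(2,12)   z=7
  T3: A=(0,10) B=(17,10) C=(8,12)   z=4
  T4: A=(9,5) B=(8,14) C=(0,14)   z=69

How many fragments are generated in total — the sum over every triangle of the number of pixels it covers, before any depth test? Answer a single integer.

T0:
  2·area = 84  (B↔C swapped to make it positive)
  edge (8, 10)→(12, 4): d=(4,-6) top-left  bias=+0
  edge (12, 4)→(18, 16): d=(6,12) right/bottom  bias=-1
  edge (18, 16)→(8, 10): d=(-10,-6) top-left  bias=+0
    (1,3)@(3, 7): e=[-42,126,0] → .  [on edge]
    (5,3)@(11, 7): e=[6,30,48] → X
    (6,3)@(13, 7): e=[18,6,60] → X
    (7,3)@(15, 7): e=[30,-18,72] → .
    (4,4)@(9, 9): e=[2,66,16] → X
    (7,4)@(15, 9): e=[38,-6,52] → .
    (4,5)@(9, 11): e=[10,78,-4] → .
    (5,5)@(11, 11): e=[22,54,8] → X
    (7,5)@(15, 11): e=[46,6,32] → X
    (8,5)@(17, 11): e=[58,-18,44] → .
    (5,6)@(11, 13): e=[30,66,-12] → .
    (6,6)@(13, 13): e=[42,42,0] → X  [on edge]
  covered (11 px):
    . . . . . . . . . .
    . . . . . . . . . .
    . . . . . . . . . .
    . . . . . X X . . .
    . . . . X X X . . .
    . . . . . X X X . .
    . . . . . . X X . .
    . . . . . . . . X .
    . . . . . . . . . .
T1:
  2·area = 16  (B↔C swapped to make it positive)
  edge (19, 5)→(6, 10): d=(-13,5) right/bottom  bias=-1
  edge (6, 10)→(8, 8): d=(2,-2) top-left  bias=+0
  edge (8, 8)→(19, 5): d=(11,-3) top-left  bias=+0
    (7,0)@(15, 1): e=[72,0,-56] → .  [on edge]
    (6,1)@(13, 3): e=[56,0,-40] → .  [on edge]
    (5,2)@(11, 5): e=[40,0,-24] → .  [on edge]
    (9,2)@(19, 5): e=[0,16,0] → .  [on edge]
    (4,3)@(9, 7): e=[24,0,-8] → .  [on edge]
    (6,3)@(13, 7): e=[4,8,4] → X
    (7,3)@(15, 7): e=[-6,12,10] → .
    (3,4)@(7, 9): e=[8,0,8] → X  [on edge]
    (4,4)@(9, 9): e=[-2,4,14] → .
    (6,4)@(13, 9): e=[-22,12,26] → .
    (2,5)@(5, 11): e=[-8,0,24] → .  [on edge]
    (3,5)@(7, 11): e=[-18,4,30] → .
    (1,6)@(3, 13): e=[-24,0,40] → .  [on edge]
    (0,7)@(1, 15): e=[-40,0,56] → .  [on edge]
  covered (2 px):
    . . . . . . . . . .
    . . . . . . . . . .
    . . . . . . . . . .
    . . . . . . X . . .
    . . . X . . . . . .
    . . . . . . . . . .
    . . . . . . . . . .
    . . . . . . . . . .
    . . . . . . . . . .
T2:
  degenerate (2·area = 0) — covers nothing
T3:
  2·area = 34
  edge (0, 10)→(17, 10): d=(17,0) top-left  bias=+0
  edge (17, 10)→(8, 12): d=(-9,2) right/bottom  bias=-1
  edge (8, 12)→(0, 10): d=(-8,-2) top-left  bias=+0
    (2,5)@(5, 11): e=[17,15,2] → X
    (3,5)@(7, 11): e=[17,11,6] → X
    (4,5)@(9, 11): e=[17,7,10] → X
    (5,5)@(11, 11): e=[17,3,14] → X
    (6,5)@(13, 11): e=[17,-1,18] → .
    (2,6)@(5, 13): e=[51,-3,-14] → .
    (3,6)@(7, 13): e=[51,-7,-10] → .
    (4,6)@(9, 13): e=[51,-11,-6] → .
    (5,6)@(11, 13): e=[51,-15,-2] → .
  covered (4 px):
    . . . . . . . . . .
    . . . . . . . . . .
    . . . . . . . . . .
    . . . . . . . . . .
    . . . . . . . . . .
    . . X X X X . . . .
    . . . . . . . . . .
    . . . . . . . . . .
    . . . . . . . . . .
T4:
  2·area = 72
  edge (9, 5)→(8, 14): d=(-1,9) right/bottom  bias=-1
  edge (8, 14)→(0, 14): d=(-8,0) right/bottom  bias=-1
  edge (0, 14)→(9, 5): d=(9,-9) top-left  bias=+0
    (6,0)@(13, 1): e=[-32,104,0] → .  [on edge]
    (5,1)@(11, 3): e=[-16,88,0] → .  [on edge]
    (4,2)@(9, 5): e=[0,72,0] → .  [on edge]
    (3,3)@(7, 7): e=[16,56,0] → X  [on edge]
    (4,3)@(9, 7): e=[-2,56,18] → .
    (2,4)@(5, 9): e=[32,40,0] → X  [on edge]
    (4,4)@(9, 9): e=[-4,40,36] → .
    (1,5)@(3, 11): e=[48,24,0] → X  [on edge]
    (4,5)@(9, 11): e=[-6,24,54] → .
    (0,6)@(1, 13): e=[64,8,0] → X  [on edge]
    (4,6)@(9, 13): e=[-8,8,72] → .
    (0,7)@(1, 15): e=[62,-8,18] → .
  covered (10 px):
    . . . . . . . . . .
    . . . . . . . . . .
    . . . . . . . . . .
    . . . X . . . . . .
    . . X X . . . . . .
    . X X X . . . . . .
    X X X X . . . . . .
    . . . . . . . . . .
    . . . . . . . . . .

Result: 27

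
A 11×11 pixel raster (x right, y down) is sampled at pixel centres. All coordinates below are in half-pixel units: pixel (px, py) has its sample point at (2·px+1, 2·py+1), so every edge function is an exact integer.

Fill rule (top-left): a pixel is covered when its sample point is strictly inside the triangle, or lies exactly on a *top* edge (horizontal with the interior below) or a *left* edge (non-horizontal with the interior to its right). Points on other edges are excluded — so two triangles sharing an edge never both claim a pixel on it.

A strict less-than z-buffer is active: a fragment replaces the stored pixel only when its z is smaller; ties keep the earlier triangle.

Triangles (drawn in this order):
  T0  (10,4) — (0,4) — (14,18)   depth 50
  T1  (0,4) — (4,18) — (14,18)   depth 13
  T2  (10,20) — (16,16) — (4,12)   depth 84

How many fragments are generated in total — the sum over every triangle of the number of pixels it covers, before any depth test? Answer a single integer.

T0:
  2·area = 140  (B↔C swapped to make it positive)
  edge (10, 4)→(14, 18): d=(4,14) right/bottom  bias=-1
  edge (14, 18)→(0, 4): d=(-14,-14) top-left  bias=+0
  edge (0, 4)→(10, 4): d=(10,0) top-left  bias=+0
    (0,2)@(1, 5): e=[130,0,10] → #  [on edge]
    (1,2)@(3, 5): e=[102,28,10] → #
    (2,2)@(5, 5): e=[74,56,10] → #
    (3,2)@(7, 5): e=[46,84,10] → #
    (4,2)@(9, 5): e=[18,112,10] → #
    (5,2)@(11, 5): e=[-10,140,10] → ·
    (0,3)@(1, 7): e=[138,-28,30] → ·
    (1,3)@(3, 7): e=[110,0,30] → #  [on edge]
    (5,3)@(11, 7): e=[-2,112,30] → ·
    (1,4)@(3, 9): e=[118,-28,50] → ·
    (2,4)@(5, 9): e=[90,0,50] → #  [on edge]
    (5,4)@(11, 9): e=[6,84,50] → #
    (3,5)@(7, 11): e=[70,0,70] → #  [on edge]
    (4,6)@(9, 13): e=[50,0,90] → #  [on edge]
    (5,7)@(11, 15): e=[30,0,110] → #  [on edge]
    (6,8)@(13, 17): e=[10,0,130] → #  [on edge]
    (7,9)@(15, 19): e=[-10,0,150] → ·  [on edge]
    (8,10)@(17, 21): e=[-30,0,170] → ·  [on edge]
  covered (21 px):
    · · · · · · · · · · ·
    · · · · · · · · · · ·
    # # # # # · · · · · ·
    · # # # # · · · · · ·
    · · # # # # · · · · ·
    · · · # # # · · · · ·
    · · · · # # · · · · ·
    · · · · · # # · · · ·
    · · · · · · # · · · ·
    · · · · · · · · · · ·
    · · · · · · · · · · ·
T1:
  2·area = 140  (B↔C swapped to make it positive)
  edge (0, 4)→(14, 18): d=(14,14) right/bottom  bias=-1
  edge (14, 18)→(4, 18): d=(-10,0) right/bottom  bias=-1
  edge (4, 18)→(0, 4): d=(-4,-14) top-left  bias=+0
    (0,2)@(1, 5): e=[0,130,10] → ·  [on edge]
    (0,3)@(1, 7): e=[28,110,2] → #
    (1,3)@(3, 7): e=[0,110,30] → ·  [on edge]
    (0,4)@(1, 9): e=[56,90,-6] → ·
    (1,4)@(3, 9): e=[28,90,22] → #
    (2,4)@(5, 9): e=[0,90,50] → ·  [on edge]
    (1,5)@(3, 11): e=[56,70,14] → #
    (2,5)@(5, 11): e=[28,70,42] → #
    (3,5)@(7, 11): e=[0,70,70] → ·  [on edge]
    (1,6)@(3, 13): e=[84,50,6] → #
    (3,6)@(7, 13): e=[28,50,62] → #
    (4,6)@(9, 13): e=[0,50,90] → ·  [on edge]
    (5,7)@(11, 15): e=[0,30,110] → ·  [on edge]
    (6,8)@(13, 17): e=[0,10,130] → ·  [on edge]
    (7,9)@(15, 19): e=[0,-10,150] → ·  [on edge]
    (8,10)@(17, 21): e=[0,-30,170] → ·  [on edge]
  covered (14 px):
    · · · · · · · · · · ·
    · · · · · · · · · · ·
    · · · · · · · · · · ·
    # · · · · · · · · · ·
    · # · · · · · · · · ·
    · # # · · · · · · · ·
    · # # # · · · · · · ·
    · · # # # · · · · · ·
    · · # # # # · · · · ·
    · · · · · · · · · · ·
    · · · · · · · · · · ·
T2:
  2·area = 72  (B↔C swapped to make it positive)
  edge (10, 20)→(4, 12): d=(-6,-8) top-left  bias=+0
  edge (4, 12)→(16, 16): d=(12,4) right/bottom  bias=-1
  edge (16, 16)→(10, 20): d=(-6,4) right/bottom  bias=-1
    (0,5)@(1, 11): e=[-18,0,90] → ·  [on edge]
    (2,6)@(5, 13): e=[2,8,62] → #
    (3,6)@(7, 13): e=[18,0,54] → ·  [on edge]
    (2,7)@(5, 15): e=[-10,32,50] → ·
    (3,7)@(7, 15): e=[6,24,42] → #
    (4,7)@(9, 15): e=[22,16,34] → #
    (5,7)@(11, 15): e=[38,8,26] → #
    (6,7)@(13, 15): e=[54,0,18] → ·  [on edge]
    (3,8)@(7, 17): e=[-6,48,30] → ·
    (4,8)@(9, 17): e=[10,40,22] → #
    (6,8)@(13, 17): e=[42,24,6] → #
    (7,8)@(15, 17): e=[58,16,-2] → ·
    (9,8)@(19, 17): e=[90,0,-18] → ·  [on edge]
  covered (8 px):
    · · · · · · · · · · ·
    · · · · · · · · · · ·
    · · · · · · · · · · ·
    · · · · · · · · · · ·
    · · · · · · · · · · ·
    · · · · · · · · · · ·
    · · # · · · · · · · ·
    · · · # # # · · · · ·
    · · · · # # # · · · ·
    · · · · · # · · · · ·
    · · · · · · · · · · ·

Answer: 43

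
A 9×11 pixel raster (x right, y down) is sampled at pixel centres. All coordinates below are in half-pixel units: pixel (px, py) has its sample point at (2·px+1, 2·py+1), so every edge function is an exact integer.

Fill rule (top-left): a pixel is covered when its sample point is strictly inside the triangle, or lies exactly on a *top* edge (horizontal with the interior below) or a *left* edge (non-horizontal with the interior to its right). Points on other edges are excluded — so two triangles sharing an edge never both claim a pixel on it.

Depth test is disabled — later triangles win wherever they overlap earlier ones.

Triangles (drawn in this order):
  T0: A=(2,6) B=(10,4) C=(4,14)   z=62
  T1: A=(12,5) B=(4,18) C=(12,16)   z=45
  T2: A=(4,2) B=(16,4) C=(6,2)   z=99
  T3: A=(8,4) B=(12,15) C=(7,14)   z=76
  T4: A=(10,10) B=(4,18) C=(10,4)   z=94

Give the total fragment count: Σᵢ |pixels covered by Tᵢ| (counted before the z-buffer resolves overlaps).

T0:
  2·area = 68
  edge (2, 6)→(10, 4): d=(8,-2) top-left  bias=+0
  edge (10, 4)→(4, 14): d=(-6,10) right/bottom  bias=-1
  edge (4, 14)→(2, 6): d=(-2,-8) top-left  bias=+0
    (3,2)@(7, 5): e=[2,24,42] → █
    (4,2)@(9, 5): e=[6,4,58] → █
    (5,2)@(11, 5): e=[10,-16,74] → ·
    (1,3)@(3, 7): e=[10,52,6] → █
    (2,3)@(5, 7): e=[14,32,22] → █
    (4,3)@(9, 7): e=[22,-8,54] → ·
    (1,4)@(3, 9): e=[26,40,2] → █
    (3,4)@(7, 9): e=[34,0,34] → ·  [on edge]
    (1,5)@(3, 11): e=[42,28,-2] → ·
    (2,5)@(5, 11): e=[46,8,14] → █
    (3,5)@(7, 11): e=[50,-12,30] → ·
    (2,6)@(5, 13): e=[62,-4,10] → ·
    (0,9)@(1, 19): e=[102,0,-34] → ·  [on edge]
  covered (8 px):
    · · · · · · · · ·
    · · · · · · · · ·
    · · · █ █ · · · ·
    · █ █ █ · · · · ·
    · █ █ · · · · · ·
    · · █ · · · · · ·
    · · · · · · · · ·
    · · · · · · · · ·
    · · · · · · · · ·
    · · · · · · · · ·
    · · · · · · · · ·
T1:
  2·area = 88  (B↔C swapped to make it positive)
  edge (12, 5)→(12, 16): d=(0,11) right/bottom  bias=-1
  edge (12, 16)→(4, 18): d=(-8,2) right/bottom  bias=-1
  edge (4, 18)→(12, 5): d=(8,-13) top-left  bias=+0
    (5,3)@(11, 7): e=[11,74,3] → █
    (6,3)@(13, 7): e=[-11,70,29] → ·
    (5,4)@(11, 9): e=[11,58,19] → █
    (6,4)@(13, 9): e=[-11,54,45] → ·
    (4,5)@(9, 11): e=[33,46,9] → █
    (6,5)@(13, 11): e=[-11,38,61] → ·
    (4,6)@(9, 13): e=[33,30,25] → █
    (6,6)@(13, 13): e=[-11,22,77] → ·
    (3,7)@(7, 15): e=[55,18,15] → █
    (6,7)@(13, 15): e=[-11,6,93] → ·
    (2,8)@(5, 17): e=[77,6,5] → █
    (4,8)@(9, 17): e=[33,-2,57] → ·
  covered (11 px):
    · · · · · · · · ·
    · · · · · · · · ·
    · · · · · · · · ·
    · · · · · █ · · ·
    · · · · · █ · · ·
    · · · · █ █ · · ·
    · · · · █ █ · · ·
    · · · █ █ █ · · ·
    · · █ █ · · · · ·
    · · · · · · · · ·
    · · · · · · · · ·
T2:
  2·area = 4  (B↔C swapped to make it positive)
  edge (4, 2)→(6, 2): d=(2,0) top-left  bias=+0
  edge (6, 2)→(16, 4): d=(10,2) right/bottom  bias=-1
  edge (16, 4)→(4, 2): d=(-12,-2) top-left  bias=+0
    (0,0)@(1, 1): e=[-2,0,6] → ·  [on edge]
    (5,1)@(11, 3): e=[2,0,2] → ·  [on edge]
  covered (0 px):
    · · · · · · · · ·
    · · · · · · · · ·
    · · · · · · · · ·
    · · · · · · · · ·
    · · · · · · · · ·
    · · · · · · · · ·
    · · · · · · · · ·
    · · · · · · · · ·
    · · · · · · · · ·
    · · · · · · · · ·
    · · · · · · · · ·
T3:
  2·area = 51
  edge (8, 4)→(12, 15): d=(4,11) right/bottom  bias=-1
  edge (12, 15)→(7, 14): d=(-5,-1) top-left  bias=+0
  edge (7, 14)→(8, 4): d=(1,-10) top-left  bias=+0
    (4,3)@(9, 7): e=[1,37,13] → █
    (5,3)@(11, 7): e=[-21,39,33] → ·
    (4,4)@(9, 9): e=[9,27,15] → █
    (5,4)@(11, 9): e=[-13,29,35] → ·
    (4,5)@(9, 11): e=[17,17,17] → █
    (5,5)@(11, 11): e=[-5,19,37] → ·
    (4,6)@(9, 13): e=[25,7,19] → █
    (5,6)@(11, 13): e=[3,9,39] → █
    (6,6)@(13, 13): e=[-19,11,59] → ·
    (4,7)@(9, 15): e=[33,-3,21] → ·
    (5,7)@(11, 15): e=[11,-1,41] → ·
  covered (5 px):
    · · · · · · · · ·
    · · · · · · · · ·
    · · · · · · · · ·
    · · · · █ · · · ·
    · · · · █ · · · ·
    · · · · █ · · · ·
    · · · · █ █ · · ·
    · · · · · · · · ·
    · · · · · · · · ·
    · · · · · · · · ·
    · · · · · · · · ·
T4:
  2·area = 36
  edge (10, 10)→(4, 18): d=(-6,8) right/bottom  bias=-1
  edge (4, 18)→(10, 4): d=(6,-14) top-left  bias=+0
  edge (10, 4)→(10, 10): d=(0,6) right/bottom  bias=-1
    (4,3)@(9, 7): e=[26,4,6] → █
    (5,3)@(11, 7): e=[10,32,-6] → ·
    (4,4)@(9, 9): e=[14,16,6] → █
    (5,4)@(11, 9): e=[-2,44,-6] → ·
    (3,5)@(7, 11): e=[18,0,18] → █  [on edge]
    (5,5)@(11, 11): e=[-14,56,-6] → ·
    (3,6)@(7, 13): e=[6,12,18] → █
    (4,6)@(9, 13): e=[-10,40,6] → ·
    (3,7)@(7, 15): e=[-6,24,18] → ·
  covered (5 px):
    · · · · · · · · ·
    · · · · · · · · ·
    · · · · · · · · ·
    · · · · █ · · · ·
    · · · · █ · · · ·
    · · · █ █ · · · ·
    · · · █ · · · · ·
    · · · · · · · · ·
    · · · · · · · · ·
    · · · · · · · · ·
    · · · · · · · · ·

Answer: 29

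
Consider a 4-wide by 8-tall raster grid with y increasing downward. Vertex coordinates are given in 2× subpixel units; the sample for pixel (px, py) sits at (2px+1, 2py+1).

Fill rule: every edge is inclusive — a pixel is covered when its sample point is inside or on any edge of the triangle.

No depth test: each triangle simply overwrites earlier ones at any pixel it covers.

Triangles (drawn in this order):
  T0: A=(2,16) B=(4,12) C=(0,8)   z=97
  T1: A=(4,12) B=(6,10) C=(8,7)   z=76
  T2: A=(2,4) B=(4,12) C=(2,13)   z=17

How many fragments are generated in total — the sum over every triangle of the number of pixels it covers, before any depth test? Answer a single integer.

T0:
  2·area = 24  (B↔C swapped to make it positive)
  edge (2, 16)→(0, 8): d=(-2,-8) inclusive
  edge (0, 8)→(4, 12): d=(4,4) inclusive
  edge (4, 12)→(2, 16): d=(-2,4) inclusive
    (0,4)@(1, 9): e=[6,0,18] → #  [on edge]
    (1,4)@(3, 9): e=[22,-8,10] → ·
    (0,5)@(1, 11): e=[2,8,14] → #
    (1,5)@(3, 11): e=[18,0,6] → #  [on edge]
    (2,5)@(5, 11): e=[34,-8,-2] → ·
    (0,6)@(1, 13): e=[-2,16,10] → ·
    (1,6)@(3, 13): e=[14,8,2] → #
    (2,6)@(5, 13): e=[30,0,-6] → ·  [on edge]
    (1,7)@(3, 15): e=[10,16,-2] → ·
    (3,7)@(7, 15): e=[42,0,-18] → ·  [on edge]
  covered (4 px):
    · · · ·
    · · · ·
    · · · ·
    · · · ·
    # · · ·
    # # · ·
    · # · ·
    · · · ·
T1:
  2·area = 2  (B↔C swapped to make it positive)
  edge (4, 12)→(8, 7): d=(4,-5) inclusive
  edge (8, 7)→(6, 10): d=(-2,3) inclusive
  edge (6, 10)→(4, 12): d=(-2,2) inclusive
    (3,4)@(7, 9): e=[3,-1,0] → ·  [on edge]
    (2,5)@(5, 11): e=[1,1,0] → #  [on edge]
    (3,5)@(7, 11): e=[11,-5,-4] → ·
    (1,6)@(3, 13): e=[-1,3,0] → ·  [on edge]
    (2,6)@(5, 13): e=[9,-3,-4] → ·
    (0,7)@(1, 15): e=[-3,5,0] → ·  [on edge]
  covered (1 px):
    · · · ·
    · · · ·
    · · · ·
    · · · ·
    · · · ·
    · · # ·
    · · · ·
    · · · ·
T2:
  2·area = 18
  edge (2, 4)→(4, 12): d=(2,8) inclusive
  edge (4, 12)→(2, 13): d=(-2,1) inclusive
  edge (2, 13)→(2, 4): d=(0,-9) inclusive
    (1,4)@(3, 9): e=[2,7,9] → #
    (2,4)@(5, 9): e=[-14,5,27] → ·
    (1,5)@(3, 11): e=[6,3,9] → #
    (2,5)@(5, 11): e=[-10,1,27] → ·
    (1,6)@(3, 13): e=[10,-1,9] → ·
  covered (2 px):
    · · · ·
    · · · ·
    · · · ·
    · · · ·
    · # · ·
    · # · ·
    · · · ·
    · · · ·

Final: 7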